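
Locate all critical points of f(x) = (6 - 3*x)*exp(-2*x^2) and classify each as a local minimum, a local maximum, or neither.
f'(x) = 3*(4*x*(x - 2) - 1)*exp(-2*x^2)

Solve f'(x) = 0:
  f'(x) = (12*x^2 - 24*x - 3)·exp(-2*x^2) and exp(-2*x^2) > 0 for every x, so f'(x) = 0 ⇔ 12*x^2 - 24*x - 3 = 0.
  Factor: 12*x^2 - 24*x - 3 = 3*(4*x^2 - 8*x - 1); 4*x^2 - 8*x - 1 = 0 has no rational roots; quadratic formula: x = (8 ± √80)/8.
  ⇒ x = 1 - sqrt(5)/2 ≈ -0.1180, 1 + sqrt(5)/2 ≈ 2.1180

f''(x) = 12*(4*x^2*(2 - x) + 3*x - 2)*exp(-2*x^2)
Second-derivative test at each critical point:
  f''(-0.1180) = -26.0955 < 0 → local maximum
  f''(2.1180) = 0.0034 > 0 → local minimum

Critical points: x = 1 - sqrt(5)/2 ≈ -0.1180 (local maximum); x = 1 + sqrt(5)/2 ≈ 2.1180 (local minimum)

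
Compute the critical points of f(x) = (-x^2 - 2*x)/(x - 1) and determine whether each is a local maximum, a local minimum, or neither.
f'(x) = (-x^2 + 2*x + 2)/(x^2 - 2*x + 1)

Solve f'(x) = 0:
  f'(x) = -(x^2 - 2*x - 2)/(x - 1)^2; the denominator is positive wherever f is defined, so f'(x) = 0 ⇔ -x^2 + 2*x + 2 = 0.
  x^2 - 2*x - 2 = 0 has no rational roots; quadratic formula: x = (2 ± √12)/2.
  ⇒ x = 1 - sqrt(3) ≈ -0.7321, 1 + sqrt(3) ≈ 2.7321

f''(x) = -6/(x^3 - 3*x^2 + 3*x - 1)
Second-derivative test at each critical point:
  f''(-0.7321) = 1.1547 > 0 → local minimum
  f''(2.7321) = -1.1547 < 0 → local maximum

Critical points: x = 1 - sqrt(3) ≈ -0.7321 (local minimum); x = 1 + sqrt(3) ≈ 2.7321 (local maximum)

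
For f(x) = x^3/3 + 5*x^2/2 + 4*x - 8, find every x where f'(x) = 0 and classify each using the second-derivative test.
f'(x) = x^2 + 5*x + 4

Solve f'(x) = 0:
  Factor: x^2 + 5*x + 4 = (x + 1)*(x + 4) = 0.
  ⇒ x = -4, -1

f''(x) = 2*x + 5
Second-derivative test at each critical point:
  f''(-4) = -3 < 0 → local maximum
  f''(-1) = 3 > 0 → local minimum

Critical points: x = -4 (local maximum); x = -1 (local minimum)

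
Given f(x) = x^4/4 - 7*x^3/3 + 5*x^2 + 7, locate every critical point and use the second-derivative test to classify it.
f'(x) = x*(x^2 - 7*x + 10)

Solve f'(x) = 0:
  Factor: x^3 - 7*x^2 + 10*x = x*(x - 5)*(x - 2) = 0.
  ⇒ x = 0, 2, 5

f''(x) = 3*x^2 - 14*x + 10
Second-derivative test at each critical point:
  f''(0) = 10 > 0 → local minimum
  f''(2) = -6 < 0 → local maximum
  f''(5) = 15 > 0 → local minimum

Critical points: x = 0 (local minimum); x = 2 (local maximum); x = 5 (local minimum)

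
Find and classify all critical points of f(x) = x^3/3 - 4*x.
f'(x) = x^2 - 4

Solve f'(x) = 0:
  Factor: x^2 - 4 = (x - 2)*(x + 2) = 0.
  ⇒ x = -2, 2

f''(x) = 2*x
Second-derivative test at each critical point:
  f''(-2) = -4 < 0 → local maximum
  f''(2) = 4 > 0 → local minimum

Critical points: x = -2 (local maximum); x = 2 (local minimum)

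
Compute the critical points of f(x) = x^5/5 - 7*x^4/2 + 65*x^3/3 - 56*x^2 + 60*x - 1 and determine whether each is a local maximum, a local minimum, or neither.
f'(x) = x^4 - 14*x^3 + 65*x^2 - 112*x + 60

Solve f'(x) = 0:
  Factor: x^4 - 14*x^3 + 65*x^2 - 112*x + 60 = (x - 6)*(x - 5)*(x - 2)*(x - 1) = 0.
  ⇒ x = 1, 2, 5, 6

f''(x) = 4*x^3 - 42*x^2 + 130*x - 112
Second-derivative test at each critical point:
  f''(1) = -20 < 0 → local maximum
  f''(2) = 12 > 0 → local minimum
  f''(5) = -12 < 0 → local maximum
  f''(6) = 20 > 0 → local minimum

Critical points: x = 1 (local maximum); x = 2 (local minimum); x = 5 (local maximum); x = 6 (local minimum)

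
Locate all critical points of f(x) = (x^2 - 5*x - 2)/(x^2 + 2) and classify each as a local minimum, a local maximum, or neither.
f'(x) = (5*x^2 + 8*x - 10)/(x^4 + 4*x^2 + 4)

Solve f'(x) = 0:
  f'(x) = (5*x^2 + 8*x - 10)/(x^2 + 2)^2; the denominator is positive wherever f is defined, so f'(x) = 0 ⇔ 5*x^2 + 8*x - 10 = 0.
  5*x^2 + 8*x - 10 = 0 has no rational roots; quadratic formula: x = (-8 ± √264)/10.
  ⇒ x = -sqrt(66)/5 - 4/5 ≈ -2.4248, -4/5 + sqrt(66)/5 ≈ 0.8248

f''(x) = 2*(-5*x^3 - 12*x^2 + 30*x + 8)/(x^6 + 6*x^4 + 12*x^2 + 8)
Second-derivative test at each critical point:
  f''(-2.4248) = -0.2617 < 0 → local maximum
  f''(0.8248) = 2.2617 > 0 → local minimum

Critical points: x = -sqrt(66)/5 - 4/5 ≈ -2.4248 (local maximum); x = -4/5 + sqrt(66)/5 ≈ 0.8248 (local minimum)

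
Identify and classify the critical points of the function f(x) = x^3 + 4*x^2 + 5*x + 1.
f'(x) = 3*x^2 + 8*x + 5

Solve f'(x) = 0:
  Factor: 3*x^2 + 8*x + 5 = (x + 1)*(3*x + 5) = 0.
  ⇒ x = -5/3, -1

f''(x) = 6*x + 8
Second-derivative test at each critical point:
  f''(-5/3) = -2 < 0 → local maximum
  f''(-1) = 2 > 0 → local minimum

Critical points: x = -5/3 (local maximum); x = -1 (local minimum)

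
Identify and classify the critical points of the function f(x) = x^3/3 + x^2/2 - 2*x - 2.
f'(x) = x^2 + x - 2

Solve f'(x) = 0:
  Factor: x^2 + x - 2 = (x - 1)*(x + 2) = 0.
  ⇒ x = -2, 1

f''(x) = 2*x + 1
Second-derivative test at each critical point:
  f''(-2) = -3 < 0 → local maximum
  f''(1) = 3 > 0 → local minimum

Critical points: x = -2 (local maximum); x = 1 (local minimum)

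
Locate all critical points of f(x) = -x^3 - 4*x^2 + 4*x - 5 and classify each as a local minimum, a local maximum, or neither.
f'(x) = -3*x^2 - 8*x + 4

Solve f'(x) = 0:
  3*x^2 + 8*x - 4 = 0 has no rational roots; quadratic formula: x = (-8 ± √112)/6.
  ⇒ x = -2*sqrt(7)/3 - 4/3 ≈ -3.0972, -4/3 + 2*sqrt(7)/3 ≈ 0.4305

f''(x) = -6*x - 8
Second-derivative test at each critical point:
  f''(-3.0972) = 10.5830 > 0 → local minimum
  f''(0.4305) = -10.5830 < 0 → local maximum

Critical points: x = -2*sqrt(7)/3 - 4/3 ≈ -3.0972 (local minimum); x = -4/3 + 2*sqrt(7)/3 ≈ 0.4305 (local maximum)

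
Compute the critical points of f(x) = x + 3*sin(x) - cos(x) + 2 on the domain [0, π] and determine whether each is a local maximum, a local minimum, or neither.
f'(x) = sin(x) + 3*cos(x) + 1

Solve f'(x) = 0 on [0, π]:
  f'(x) = 0 ⇔ sin(x) + 3*cos(x) = -1. Write the left side as R·cos(x + φ) with R = √(3² + (-1)²) = sqrt(10), cos φ = 3*sqrt(10)/10, sin φ = -sqrt(10)/10; then cos(x + φ) = -sqrt(10)/10. Solve for x and keep the solutions lying in [0, π].
  ⇒ x = pi - atan(4/3) ≈ 2.2143

f''(x) = -3*sin(x) + cos(x)
Second-derivative test at each critical point:
  f''(2.2143) = -3 < 0 → local maximum

Critical points: x = pi - atan(4/3) ≈ 2.2143 (local maximum)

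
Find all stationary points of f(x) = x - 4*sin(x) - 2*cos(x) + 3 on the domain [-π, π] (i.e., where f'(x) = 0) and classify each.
f'(x) = 2*sin(x) - 4*cos(x) + 1

Solve f'(x) = 0 on [-π, π]:
  f'(x) = 0 ⇔ 2*sin(x) - 4*cos(x) = -1. Write the left side as R·cos(x + φ) with R = √((-4)² + (-2)²) = 2*sqrt(5), cos φ = -2*sqrt(5)/5, sin φ = -sqrt(5)/5; then cos(x + φ) = -sqrt(5)/10. Solve for x and keep the solutions lying in [-π, π].
  ⇒ x = -pi + atan((-2*sqrt(19) - 1)/(2 - sqrt(19))) ≈ -1.8089, atan((-1 + 2*sqrt(19))/(2 + sqrt(19))) ≈ 0.8816

f''(x) = 4*sin(x) + 2*cos(x)
Second-derivative test at each critical point:
  f''(-1.8089) = -4.3589 < 0 → local maximum
  f''(0.8816) = 4.3589 > 0 → local minimum

Critical points: x = -pi + atan((-2*sqrt(19) - 1)/(2 - sqrt(19))) ≈ -1.8089 (local maximum); x = atan((-1 + 2*sqrt(19))/(2 + sqrt(19))) ≈ 0.8816 (local minimum)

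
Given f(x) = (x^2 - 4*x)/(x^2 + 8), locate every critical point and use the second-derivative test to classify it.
f'(x) = 4*(x^2 + 4*x - 8)/(x^4 + 16*x^2 + 64)

Solve f'(x) = 0:
  f'(x) = 4*(x^2 + 4*x - 8)/(x^2 + 8)^2; the denominator is positive wherever f is defined, so f'(x) = 0 ⇔ 4*x^2 + 16*x - 32 = 0.
  Factor: 4*x^2 + 16*x - 32 = 4*(x^2 + 4*x - 8); x^2 + 4*x - 8 = 0 has no rational roots; quadratic formula: x = (-4 ± √48)/2.
  ⇒ x = -2*sqrt(3) - 2 ≈ -5.4641, -2 + 2*sqrt(3) ≈ 1.4641

f''(x) = 8*(-x^3 - 6*x^2 + 24*x + 16)/(x^6 + 24*x^4 + 192*x^2 + 512)
Second-derivative test at each critical point:
  f''(-5.4641) = -0.0193 < 0 → local maximum
  f''(1.4641) = 0.2693 > 0 → local minimum

Critical points: x = -2*sqrt(3) - 2 ≈ -5.4641 (local maximum); x = -2 + 2*sqrt(3) ≈ 1.4641 (local minimum)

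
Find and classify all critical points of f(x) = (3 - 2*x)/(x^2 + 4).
f'(x) = 2*(x^2 - 3*x - 4)/(x^4 + 8*x^2 + 16)

Solve f'(x) = 0:
  f'(x) = 2*(x - 4)*(x + 1)/(x^2 + 4)^2; the denominator is positive wherever f is defined, so f'(x) = 0 ⇔ 2*x^2 - 6*x - 8 = 0.
  Factor: 2*x^2 - 6*x - 8 = 2*(x - 4)*(x + 1) = 0.
  ⇒ x = -1, 4

f''(x) = 2*(4*x^2*(3 - 2*x) + 3*(2*x - 1)*(x^2 + 4))/(x^2 + 4)^3
Second-derivative test at each critical point:
  f''(-1) = -2/5 < 0 → local maximum
  f''(4) = 1/40 > 0 → local minimum

Critical points: x = -1 (local maximum); x = 4 (local minimum)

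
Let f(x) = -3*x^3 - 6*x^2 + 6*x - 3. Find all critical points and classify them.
f'(x) = -9*x^2 - 12*x + 6

Solve f'(x) = 0:
  Factor: -9*x^2 - 12*x + 6 = -3*(3*x^2 + 4*x - 2); 3*x^2 + 4*x - 2 = 0 has no rational roots; quadratic formula: x = (-4 ± √40)/6.
  ⇒ x = -sqrt(10)/3 - 2/3 ≈ -1.7208, -2/3 + sqrt(10)/3 ≈ 0.3874

f''(x) = -18*x - 12
Second-derivative test at each critical point:
  f''(-1.7208) = 18.9737 > 0 → local minimum
  f''(0.3874) = -18.9737 < 0 → local maximum

Critical points: x = -sqrt(10)/3 - 2/3 ≈ -1.7208 (local minimum); x = -2/3 + sqrt(10)/3 ≈ 0.3874 (local maximum)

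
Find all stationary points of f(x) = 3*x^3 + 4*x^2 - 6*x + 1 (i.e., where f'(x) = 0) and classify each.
f'(x) = 9*x^2 + 8*x - 6

Solve f'(x) = 0:
  9*x^2 + 8*x - 6 = 0 has no rational roots; quadratic formula: x = (-8 ± √280)/18.
  ⇒ x = -sqrt(70)/9 - 4/9 ≈ -1.3741, -4/9 + sqrt(70)/9 ≈ 0.4852

f''(x) = 18*x + 8
Second-derivative test at each critical point:
  f''(-1.3741) = -16.7332 < 0 → local maximum
  f''(0.4852) = 16.7332 > 0 → local minimum

Critical points: x = -sqrt(70)/9 - 4/9 ≈ -1.3741 (local maximum); x = -4/9 + sqrt(70)/9 ≈ 0.4852 (local minimum)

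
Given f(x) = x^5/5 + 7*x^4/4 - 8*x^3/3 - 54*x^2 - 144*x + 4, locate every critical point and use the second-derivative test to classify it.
f'(x) = x^4 + 7*x^3 - 8*x^2 - 108*x - 144

Solve f'(x) = 0:
  Factor: x^4 + 7*x^3 - 8*x^2 - 108*x - 144 = (x - 4)*(x + 2)*(x + 3)*(x + 6) = 0.
  ⇒ x = -6, -3, -2, 4

f''(x) = 4*x^3 + 21*x^2 - 16*x - 108
Second-derivative test at each critical point:
  f''(-6) = -120 < 0 → local maximum
  f''(-3) = 21 > 0 → local minimum
  f''(-2) = -24 < 0 → local maximum
  f''(4) = 420 > 0 → local minimum

Critical points: x = -6 (local maximum); x = -3 (local minimum); x = -2 (local maximum); x = 4 (local minimum)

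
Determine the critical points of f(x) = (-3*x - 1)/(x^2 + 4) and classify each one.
f'(x) = (3*x^2 + 2*x - 12)/(x^4 + 8*x^2 + 16)

Solve f'(x) = 0:
  f'(x) = (3*x^2 + 2*x - 12)/(x^2 + 4)^2; the denominator is positive wherever f is defined, so f'(x) = 0 ⇔ 3*x^2 + 2*x - 12 = 0.
  3*x^2 + 2*x - 12 = 0 has no rational roots; quadratic formula: x = (-2 ± √148)/6.
  ⇒ x = -sqrt(37)/3 - 1/3 ≈ -2.3609, -1/3 + sqrt(37)/3 ≈ 1.6943

f''(x) = 2*(-4*x^2*(3*x + 1) + (9*x + 1)*(x^2 + 4))/(x^2 + 4)^3
Second-derivative test at each critical point:
  f''(-2.3609) = -0.1327 < 0 → local maximum
  f''(1.6943) = 0.2577 > 0 → local minimum

Critical points: x = -sqrt(37)/3 - 1/3 ≈ -2.3609 (local maximum); x = -1/3 + sqrt(37)/3 ≈ 1.6943 (local minimum)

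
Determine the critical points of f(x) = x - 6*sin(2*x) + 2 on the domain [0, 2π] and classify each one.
f'(x) = 1 - 12*cos(2*x)

Solve f'(x) = 0 on [0, 2π]:
  f'(x) = 0 ⇔ cos(2*x) = 1/12, i.e. 2*x = ±arccos(1/12) + 2nπ; keep the solutions lying in [0, 2π].
  ⇒ x = acos(1/12)/2 ≈ 0.7437, pi - acos(1/12)/2 ≈ 2.3979, acos(1/12)/2 + pi ≈ 3.8853, -acos(1/12)/2 + 2*pi ≈ 5.5395

f''(x) = 24*sin(2*x)
Second-derivative test at each critical point:
  f''(0.7437) = 23.9165 > 0 → local minimum
  f''(2.3979) = -23.9165 < 0 → local maximum
  f''(3.8853) = 23.9165 > 0 → local minimum
  f''(5.5395) = -23.9165 < 0 → local maximum

Critical points: x = acos(1/12)/2 ≈ 0.7437 (local minimum); x = pi - acos(1/12)/2 ≈ 2.3979 (local maximum); x = acos(1/12)/2 + pi ≈ 3.8853 (local minimum); x = -acos(1/12)/2 + 2*pi ≈ 5.5395 (local maximum)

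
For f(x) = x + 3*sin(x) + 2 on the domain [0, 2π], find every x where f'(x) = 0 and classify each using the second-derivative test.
f'(x) = 3*cos(x) + 1

Solve f'(x) = 0 on [0, 2π]:
  f'(x) = 0 ⇔ cos(x) = -1/3, i.e. x = ±arccos(-1/3) + 2nπ; keep the solutions lying in [0, 2π].
  ⇒ x = acos(-1/3) ≈ 1.9106, -acos(-1/3) + 2*pi ≈ 4.3726

f''(x) = -3*sin(x)
Second-derivative test at each critical point:
  f''(1.9106) = -2.8284 < 0 → local maximum
  f''(4.3726) = 2.8284 > 0 → local minimum

Critical points: x = acos(-1/3) ≈ 1.9106 (local maximum); x = -acos(-1/3) + 2*pi ≈ 4.3726 (local minimum)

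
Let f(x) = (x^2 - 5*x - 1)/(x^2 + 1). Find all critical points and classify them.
f'(x) = (5*x^2 + 4*x - 5)/(x^4 + 2*x^2 + 1)

Solve f'(x) = 0:
  f'(x) = (5*x^2 + 4*x - 5)/(x^2 + 1)^2; the denominator is positive wherever f is defined, so f'(x) = 0 ⇔ 5*x^2 + 4*x - 5 = 0.
  5*x^2 + 4*x - 5 = 0 has no rational roots; quadratic formula: x = (-4 ± √116)/10.
  ⇒ x = -sqrt(29)/5 - 2/5 ≈ -1.4770, -2/5 + sqrt(29)/5 ≈ 0.6770

f''(x) = 2*(-5*x^3 - 6*x^2 + 15*x + 2)/(x^6 + 3*x^4 + 3*x^2 + 1)
Second-derivative test at each critical point:
  f''(-1.4770) = -1.0640 < 0 → local maximum
  f''(0.6770) = 5.0640 > 0 → local minimum

Critical points: x = -sqrt(29)/5 - 2/5 ≈ -1.4770 (local maximum); x = -2/5 + sqrt(29)/5 ≈ 0.6770 (local minimum)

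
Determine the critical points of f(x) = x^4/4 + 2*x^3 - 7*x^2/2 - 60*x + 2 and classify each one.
f'(x) = x^3 + 6*x^2 - 7*x - 60

Solve f'(x) = 0:
  Factor: x^3 + 6*x^2 - 7*x - 60 = (x - 3)*(x + 4)*(x + 5) = 0.
  ⇒ x = -5, -4, 3

f''(x) = 3*x^2 + 12*x - 7
Second-derivative test at each critical point:
  f''(-5) = 8 > 0 → local minimum
  f''(-4) = -7 < 0 → local maximum
  f''(3) = 56 > 0 → local minimum

Critical points: x = -5 (local minimum); x = -4 (local maximum); x = 3 (local minimum)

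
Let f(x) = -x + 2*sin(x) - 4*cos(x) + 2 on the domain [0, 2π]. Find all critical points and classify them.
f'(x) = 4*sin(x) + 2*cos(x) - 1

Solve f'(x) = 0 on [0, 2π]:
  f'(x) = 0 ⇔ 4*sin(x) + 2*cos(x) = 1. Write the left side as R·cos(x + φ) with R = √(2² + (-4)²) = 2*sqrt(5), cos φ = sqrt(5)/5, sin φ = -2*sqrt(5)/5; then cos(x + φ) = sqrt(5)/10. Solve for x and keep the solutions lying in [0, 2π].
  ⇒ x = atan((2 + sqrt(19))/(1 - 2*sqrt(19))) + pi ≈ 2.4524, atan((2 - sqrt(19))/(1 + 2*sqrt(19))) + 2*pi ≈ 6.0451

f''(x) = -2*sin(x) + 4*cos(x)
Second-derivative test at each critical point:
  f''(2.4524) = -4.3589 < 0 → local maximum
  f''(6.0451) = 4.3589 > 0 → local minimum

Critical points: x = atan((2 + sqrt(19))/(1 - 2*sqrt(19))) + pi ≈ 2.4524 (local maximum); x = atan((2 - sqrt(19))/(1 + 2*sqrt(19))) + 2*pi ≈ 6.0451 (local minimum)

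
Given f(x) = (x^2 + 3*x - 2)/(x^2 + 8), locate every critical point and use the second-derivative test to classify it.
f'(x) = (-3*x^2 + 20*x + 24)/(x^4 + 16*x^2 + 64)

Solve f'(x) = 0:
  f'(x) = -(3*x^2 - 20*x - 24)/(x^2 + 8)^2; the denominator is positive wherever f is defined, so f'(x) = 0 ⇔ -3*x^2 + 20*x + 24 = 0.
  3*x^2 - 20*x - 24 = 0 has no rational roots; quadratic formula: x = (20 ± √688)/6.
  ⇒ x = 10/3 - 2*sqrt(43)/3 ≈ -1.0383, 10/3 + 2*sqrt(43)/3 ≈ 7.7050

f''(x) = 2*(3*x^3 - 30*x^2 - 72*x + 80)/(x^6 + 24*x^4 + 192*x^2 + 512)
Second-derivative test at each critical point:
  f''(-1.0383) = 0.3183 > 0 → local minimum
  f''(7.7050) = -0.0058 < 0 → local maximum

Critical points: x = 10/3 - 2*sqrt(43)/3 ≈ -1.0383 (local minimum); x = 10/3 + 2*sqrt(43)/3 ≈ 7.7050 (local maximum)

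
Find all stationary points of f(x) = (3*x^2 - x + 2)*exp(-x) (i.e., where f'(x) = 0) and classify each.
f'(x) = (-3*x^2 + 7*x - 3)*exp(-x)

Solve f'(x) = 0:
  f'(x) = (-3*x^2 + 7*x - 3)·exp(-x) and exp(-x) > 0 for every x, so f'(x) = 0 ⇔ -3*x^2 + 7*x - 3 = 0.
  3*x^2 - 7*x + 3 = 0 has no rational roots; quadratic formula: x = (7 ± √13)/6.
  ⇒ x = 7/6 - sqrt(13)/6 ≈ 0.5657, sqrt(13)/6 + 7/6 ≈ 1.7676

f''(x) = (3*x^2 - 13*x + 10)*exp(-x)
Second-derivative test at each critical point:
  f''(0.5657) = 2.0477 > 0 → local minimum
  f''(1.7676) = -0.6156 < 0 → local maximum

Critical points: x = 7/6 - sqrt(13)/6 ≈ 0.5657 (local minimum); x = sqrt(13)/6 + 7/6 ≈ 1.7676 (local maximum)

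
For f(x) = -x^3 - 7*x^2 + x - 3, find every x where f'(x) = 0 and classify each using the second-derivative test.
f'(x) = -3*x^2 - 14*x + 1

Solve f'(x) = 0:
  3*x^2 + 14*x - 1 = 0 has no rational roots; quadratic formula: x = (-14 ± √208)/6.
  ⇒ x = -2*sqrt(13)/3 - 7/3 ≈ -4.7370, -7/3 + 2*sqrt(13)/3 ≈ 0.0704

f''(x) = -6*x - 14
Second-derivative test at each critical point:
  f''(-4.7370) = 14.4222 > 0 → local minimum
  f''(0.0704) = -14.4222 < 0 → local maximum

Critical points: x = -2*sqrt(13)/3 - 7/3 ≈ -4.7370 (local minimum); x = -7/3 + 2*sqrt(13)/3 ≈ 0.0704 (local maximum)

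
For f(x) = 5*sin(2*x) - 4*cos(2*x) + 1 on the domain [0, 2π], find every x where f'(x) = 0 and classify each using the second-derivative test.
f'(x) = 8*sin(2*x) + 10*cos(2*x)

Solve f'(x) = 0 on [0, 2π]:
  f'(x) = 0 ⇔ 5*cos(2*x) = -4*sin(2*x) ⇔ tan(2*x) = -5/4, i.e. 2*x = arctan(-5/4) + nπ; keep the solutions lying in [0, 2π].
  ⇒ x = -atan(5/4)/2 + pi/2 ≈ 1.1228, pi - atan(5/4)/2 ≈ 2.6936, -atan(5/4)/2 + 3*pi/2 ≈ 4.2644, -atan(5/4)/2 + 2*pi ≈ 5.8352

f''(x) = -20*sin(2*x) + 16*cos(2*x)
Second-derivative test at each critical point:
  f''(1.1228) = -25.6125 < 0 → local maximum
  f''(2.6936) = 25.6125 > 0 → local minimum
  f''(4.2644) = -25.6125 < 0 → local maximum
  f''(5.8352) = 25.6125 > 0 → local minimum

Critical points: x = -atan(5/4)/2 + pi/2 ≈ 1.1228 (local maximum); x = pi - atan(5/4)/2 ≈ 2.6936 (local minimum); x = -atan(5/4)/2 + 3*pi/2 ≈ 4.2644 (local maximum); x = -atan(5/4)/2 + 2*pi ≈ 5.8352 (local minimum)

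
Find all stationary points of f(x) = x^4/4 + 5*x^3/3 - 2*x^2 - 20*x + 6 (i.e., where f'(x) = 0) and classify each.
f'(x) = x^3 + 5*x^2 - 4*x - 20

Solve f'(x) = 0:
  Factor: x^3 + 5*x^2 - 4*x - 20 = (x - 2)*(x + 2)*(x + 5) = 0.
  ⇒ x = -5, -2, 2

f''(x) = 3*x^2 + 10*x - 4
Second-derivative test at each critical point:
  f''(-5) = 21 > 0 → local minimum
  f''(-2) = -12 < 0 → local maximum
  f''(2) = 28 > 0 → local minimum

Critical points: x = -5 (local minimum); x = -2 (local maximum); x = 2 (local minimum)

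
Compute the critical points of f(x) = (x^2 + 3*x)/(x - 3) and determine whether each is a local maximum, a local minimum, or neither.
f'(x) = (x^2 - 6*x - 9)/(x^2 - 6*x + 9)

Solve f'(x) = 0:
  f'(x) = (x^2 - 6*x - 9)/(x - 3)^2; the denominator is positive wherever f is defined, so f'(x) = 0 ⇔ x^2 - 6*x - 9 = 0.
  x^2 - 6*x - 9 = 0 has no rational roots; quadratic formula: x = (6 ± √72)/2.
  ⇒ x = 3 - 3*sqrt(2) ≈ -1.2426, 3 + 3*sqrt(2) ≈ 7.2426

f''(x) = 36/(x^3 - 9*x^2 + 27*x - 27)
Second-derivative test at each critical point:
  f''(-1.2426) = -0.4714 < 0 → local maximum
  f''(7.2426) = 0.4714 > 0 → local minimum

Critical points: x = 3 - 3*sqrt(2) ≈ -1.2426 (local maximum); x = 3 + 3*sqrt(2) ≈ 7.2426 (local minimum)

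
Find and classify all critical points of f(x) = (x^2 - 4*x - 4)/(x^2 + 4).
f'(x) = 4*(x^2 + 4*x - 4)/(x^4 + 8*x^2 + 16)

Solve f'(x) = 0:
  f'(x) = 4*(x^2 + 4*x - 4)/(x^2 + 4)^2; the denominator is positive wherever f is defined, so f'(x) = 0 ⇔ 4*x^2 + 16*x - 16 = 0.
  Factor: 4*x^2 + 16*x - 16 = 4*(x^2 + 4*x - 4); x^2 + 4*x - 4 = 0 has no rational roots; quadratic formula: x = (-4 ± √32)/2.
  ⇒ x = -2*sqrt(2) - 2 ≈ -4.8284, -2 + 2*sqrt(2) ≈ 0.8284

f''(x) = 8*(-x^3 - 6*x^2 + 12*x + 8)/(x^6 + 12*x^4 + 48*x^2 + 64)
Second-derivative test at each critical point:
  f''(-4.8284) = -0.0303 < 0 → local maximum
  f''(0.8284) = 1.0303 > 0 → local minimum

Critical points: x = -2*sqrt(2) - 2 ≈ -4.8284 (local maximum); x = -2 + 2*sqrt(2) ≈ 0.8284 (local minimum)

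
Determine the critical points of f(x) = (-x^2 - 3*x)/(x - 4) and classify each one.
f'(x) = (-x^2 + 8*x + 12)/(x^2 - 8*x + 16)

Solve f'(x) = 0:
  f'(x) = -(x^2 - 8*x - 12)/(x - 4)^2; the denominator is positive wherever f is defined, so f'(x) = 0 ⇔ -x^2 + 8*x + 12 = 0.
  x^2 - 8*x - 12 = 0 has no rational roots; quadratic formula: x = (8 ± √112)/2.
  ⇒ x = 4 - 2*sqrt(7) ≈ -1.2915, 4 + 2*sqrt(7) ≈ 9.2915

f''(x) = -56/(x^3 - 12*x^2 + 48*x - 64)
Second-derivative test at each critical point:
  f''(-1.2915) = 0.3780 > 0 → local minimum
  f''(9.2915) = -0.3780 < 0 → local maximum

Critical points: x = 4 - 2*sqrt(7) ≈ -1.2915 (local minimum); x = 4 + 2*sqrt(7) ≈ 9.2915 (local maximum)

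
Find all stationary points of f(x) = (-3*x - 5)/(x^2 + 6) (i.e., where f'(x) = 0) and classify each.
f'(x) = (3*x^2 + 10*x - 18)/(x^4 + 12*x^2 + 36)

Solve f'(x) = 0:
  f'(x) = (3*x^2 + 10*x - 18)/(x^2 + 6)^2; the denominator is positive wherever f is defined, so f'(x) = 0 ⇔ 3*x^2 + 10*x - 18 = 0.
  3*x^2 + 10*x - 18 = 0 has no rational roots; quadratic formula: x = (-10 ± √316)/6.
  ⇒ x = -sqrt(79)/3 - 5/3 ≈ -4.6294, -5/3 + sqrt(79)/3 ≈ 1.2961

f''(x) = 2*(-4*x^2*(3*x + 5) + (9*x + 5)*(x^2 + 6))/(x^2 + 6)^3
Second-derivative test at each critical point:
  f''(-4.6294) = -0.0236 < 0 → local maximum
  f''(1.2961) = 0.3014 > 0 → local minimum

Critical points: x = -sqrt(79)/3 - 5/3 ≈ -4.6294 (local maximum); x = -5/3 + sqrt(79)/3 ≈ 1.2961 (local minimum)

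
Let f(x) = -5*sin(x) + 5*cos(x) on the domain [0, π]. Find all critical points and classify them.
f'(x) = -5*sqrt(2)*sin(x + pi/4)

Solve f'(x) = 0 on [0, π]:
  f'(x) = 0 ⇔ -5*cos(x) = 5*sin(x) ⇔ tan(x) = -1, i.e. x = arctan(-1) + nπ; keep the solutions lying in [0, π].
  ⇒ x = 3*pi/4 ≈ 2.3562

f''(x) = -5*sqrt(2)*cos(x + pi/4)
Second-derivative test at each critical point:
  f''(2.3562) = 7.0711 > 0 → local minimum

Critical points: x = 3*pi/4 ≈ 2.3562 (local minimum)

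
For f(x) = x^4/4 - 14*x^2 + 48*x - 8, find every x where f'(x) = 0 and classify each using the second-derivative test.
f'(x) = x^3 - 28*x + 48

Solve f'(x) = 0:
  Factor: x^3 - 28*x + 48 = (x - 4)*(x - 2)*(x + 6) = 0.
  ⇒ x = -6, 2, 4

f''(x) = 3*x^2 - 28
Second-derivative test at each critical point:
  f''(-6) = 80 > 0 → local minimum
  f''(2) = -16 < 0 → local maximum
  f''(4) = 20 > 0 → local minimum

Critical points: x = -6 (local minimum); x = 2 (local maximum); x = 4 (local minimum)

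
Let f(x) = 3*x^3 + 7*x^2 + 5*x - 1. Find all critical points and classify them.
f'(x) = 9*x^2 + 14*x + 5

Solve f'(x) = 0:
  Factor: 9*x^2 + 14*x + 5 = (x + 1)*(9*x + 5) = 0.
  ⇒ x = -1, -5/9

f''(x) = 18*x + 14
Second-derivative test at each critical point:
  f''(-1) = -4 < 0 → local maximum
  f''(-5/9) = 4 > 0 → local minimum

Critical points: x = -1 (local maximum); x = -5/9 (local minimum)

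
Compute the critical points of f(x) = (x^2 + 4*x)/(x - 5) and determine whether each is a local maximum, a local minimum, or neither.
f'(x) = (x^2 - 10*x - 20)/(x^2 - 10*x + 25)

Solve f'(x) = 0:
  f'(x) = (x^2 - 10*x - 20)/(x - 5)^2; the denominator is positive wherever f is defined, so f'(x) = 0 ⇔ x^2 - 10*x - 20 = 0.
  x^2 - 10*x - 20 = 0 has no rational roots; quadratic formula: x = (10 ± √180)/2.
  ⇒ x = 5 - 3*sqrt(5) ≈ -1.7082, 5 + 3*sqrt(5) ≈ 11.7082

f''(x) = 90/(x^3 - 15*x^2 + 75*x - 125)
Second-derivative test at each critical point:
  f''(-1.7082) = -0.2981 < 0 → local maximum
  f''(11.7082) = 0.2981 > 0 → local minimum

Critical points: x = 5 - 3*sqrt(5) ≈ -1.7082 (local maximum); x = 5 + 3*sqrt(5) ≈ 11.7082 (local minimum)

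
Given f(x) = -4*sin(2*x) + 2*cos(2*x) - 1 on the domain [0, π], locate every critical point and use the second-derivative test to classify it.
f'(x) = -4*sin(2*x) - 8*cos(2*x)

Solve f'(x) = 0 on [0, π]:
  f'(x) = 0 ⇔ -4*cos(2*x) = 2*sin(2*x) ⇔ tan(2*x) = -2, i.e. 2*x = arctan(-2) + nπ; keep the solutions lying in [0, π].
  ⇒ x = -atan(2)/2 + pi/2 ≈ 1.0172, pi - atan(2)/2 ≈ 2.5880

f''(x) = 16*sin(2*x) - 8*cos(2*x)
Second-derivative test at each critical point:
  f''(1.0172) = 17.8885 > 0 → local minimum
  f''(2.5880) = -17.8885 < 0 → local maximum

Critical points: x = -atan(2)/2 + pi/2 ≈ 1.0172 (local minimum); x = pi - atan(2)/2 ≈ 2.5880 (local maximum)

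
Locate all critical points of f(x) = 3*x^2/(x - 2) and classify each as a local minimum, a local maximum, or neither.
f'(x) = 3*x*(x - 4)/(x^2 - 4*x + 4)

Solve f'(x) = 0:
  f'(x) = 3*x*(x - 4)/(x - 2)^2; the denominator is positive wherever f is defined, so f'(x) = 0 ⇔ 3*x^2 - 12*x = 0.
  Factor: 3*x^2 - 12*x = 3*x*(x - 4) = 0.
  ⇒ x = 0, 4

f''(x) = 24/(x^3 - 6*x^2 + 12*x - 8)
Second-derivative test at each critical point:
  f''(0) = -3 < 0 → local maximum
  f''(4) = 3 > 0 → local minimum

Critical points: x = 0 (local maximum); x = 4 (local minimum)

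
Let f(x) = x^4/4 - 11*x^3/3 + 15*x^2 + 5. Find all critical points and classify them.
f'(x) = x*(x^2 - 11*x + 30)

Solve f'(x) = 0:
  Factor: x^3 - 11*x^2 + 30*x = x*(x - 6)*(x - 5) = 0.
  ⇒ x = 0, 5, 6

f''(x) = 3*x^2 - 22*x + 30
Second-derivative test at each critical point:
  f''(0) = 30 > 0 → local minimum
  f''(5) = -5 < 0 → local maximum
  f''(6) = 6 > 0 → local minimum

Critical points: x = 0 (local minimum); x = 5 (local maximum); x = 6 (local minimum)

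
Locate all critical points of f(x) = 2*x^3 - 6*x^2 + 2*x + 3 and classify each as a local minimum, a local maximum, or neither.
f'(x) = 6*x^2 - 12*x + 2

Solve f'(x) = 0:
  Factor: 6*x^2 - 12*x + 2 = 2*(3*x^2 - 6*x + 1); 3*x^2 - 6*x + 1 = 0 has no rational roots; quadratic formula: x = (6 ± √24)/6.
  ⇒ x = 1 - sqrt(6)/3 ≈ 0.1835, sqrt(6)/3 + 1 ≈ 1.8165

f''(x) = 12*x - 12
Second-derivative test at each critical point:
  f''(0.1835) = -9.7980 < 0 → local maximum
  f''(1.8165) = 9.7980 > 0 → local minimum

Critical points: x = 1 - sqrt(6)/3 ≈ 0.1835 (local maximum); x = sqrt(6)/3 + 1 ≈ 1.8165 (local minimum)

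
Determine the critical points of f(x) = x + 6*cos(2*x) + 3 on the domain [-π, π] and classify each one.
f'(x) = 1 - 12*sin(2*x)

Solve f'(x) = 0 on [-π, π]:
  f'(x) = 0 ⇔ sin(2*x) = 1/12, i.e. 2*x = arcsin(1/12) + 2nπ or 2*x = π − arcsin(1/12) + 2nπ; keep the solutions lying in [-π, π].
  ⇒ x = -pi + asin(1/12)/2 ≈ -3.0999, -pi/2 - asin(1/12)/2 ≈ -1.6125, asin(1/12)/2 ≈ 0.0417, -asin(1/12)/2 + pi/2 ≈ 1.5291

f''(x) = -24*cos(2*x)
Second-derivative test at each critical point:
  f''(-3.0999) = -23.9165 < 0 → local maximum
  f''(-1.6125) = 23.9165 > 0 → local minimum
  f''(0.0417) = -23.9165 < 0 → local maximum
  f''(1.5291) = 23.9165 > 0 → local minimum

Critical points: x = -pi + asin(1/12)/2 ≈ -3.0999 (local maximum); x = -pi/2 - asin(1/12)/2 ≈ -1.6125 (local minimum); x = asin(1/12)/2 ≈ 0.0417 (local maximum); x = -asin(1/12)/2 + pi/2 ≈ 1.5291 (local minimum)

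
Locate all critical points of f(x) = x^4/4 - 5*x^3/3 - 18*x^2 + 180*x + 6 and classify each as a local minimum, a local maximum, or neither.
f'(x) = x^3 - 5*x^2 - 36*x + 180

Solve f'(x) = 0:
  Factor: x^3 - 5*x^2 - 36*x + 180 = (x - 6)*(x - 5)*(x + 6) = 0.
  ⇒ x = -6, 5, 6

f''(x) = 3*x^2 - 10*x - 36
Second-derivative test at each critical point:
  f''(-6) = 132 > 0 → local minimum
  f''(5) = -11 < 0 → local maximum
  f''(6) = 12 > 0 → local minimum

Critical points: x = -6 (local minimum); x = 5 (local maximum); x = 6 (local minimum)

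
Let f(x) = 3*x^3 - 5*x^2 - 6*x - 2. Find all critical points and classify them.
f'(x) = 9*x^2 - 10*x - 6

Solve f'(x) = 0:
  9*x^2 - 10*x - 6 = 0 has no rational roots; quadratic formula: x = (10 ± √316)/18.
  ⇒ x = 5/9 - sqrt(79)/9 ≈ -0.4320, 5/9 + sqrt(79)/9 ≈ 1.5431

f''(x) = 18*x - 10
Second-derivative test at each critical point:
  f''(-0.4320) = -17.7764 < 0 → local maximum
  f''(1.5431) = 17.7764 > 0 → local minimum

Critical points: x = 5/9 - sqrt(79)/9 ≈ -0.4320 (local maximum); x = 5/9 + sqrt(79)/9 ≈ 1.5431 (local minimum)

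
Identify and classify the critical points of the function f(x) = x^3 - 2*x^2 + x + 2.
f'(x) = 3*x^2 - 4*x + 1

Solve f'(x) = 0:
  Factor: 3*x^2 - 4*x + 1 = (x - 1)*(3*x - 1) = 0.
  ⇒ x = 1/3, 1

f''(x) = 6*x - 4
Second-derivative test at each critical point:
  f''(1/3) = -2 < 0 → local maximum
  f''(1) = 2 > 0 → local minimum

Critical points: x = 1/3 (local maximum); x = 1 (local minimum)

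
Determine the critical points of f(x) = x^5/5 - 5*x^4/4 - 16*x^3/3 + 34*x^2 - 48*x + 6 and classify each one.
f'(x) = x^4 - 5*x^3 - 16*x^2 + 68*x - 48

Solve f'(x) = 0:
  Factor: x^4 - 5*x^3 - 16*x^2 + 68*x - 48 = (x - 6)*(x - 2)*(x - 1)*(x + 4) = 0.
  ⇒ x = -4, 1, 2, 6

f''(x) = 4*x^3 - 15*x^2 - 32*x + 68
Second-derivative test at each critical point:
  f''(-4) = -300 < 0 → local maximum
  f''(1) = 25 > 0 → local minimum
  f''(2) = -24 < 0 → local maximum
  f''(6) = 200 > 0 → local minimum

Critical points: x = -4 (local maximum); x = 1 (local minimum); x = 2 (local maximum); x = 6 (local minimum)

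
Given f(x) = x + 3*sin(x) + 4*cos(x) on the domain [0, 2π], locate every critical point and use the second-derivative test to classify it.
f'(x) = -4*sin(x) + 3*cos(x) + 1

Solve f'(x) = 0 on [0, 2π]:
  f'(x) = 0 ⇔ -4*sin(x) + 3*cos(x) = -1. Write the left side as R·cos(x + φ) with R = √(3² + 4²) = 5, cos φ = 3/5, sin φ = 4/5; then cos(x + φ) = -1/5. Solve for x and keep the solutions lying in [0, 2π].
  ⇒ x = atan((4 + 6*sqrt(6))/(-3 + 8*sqrt(6))) ≈ 0.8449, atan((4 - 6*sqrt(6))/(-8*sqrt(6) - 3)) + pi ≈ 3.5837

f''(x) = -3*sin(x) - 4*cos(x)
Second-derivative test at each critical point:
  f''(0.8449) = -4.8990 < 0 → local maximum
  f''(3.5837) = 4.8990 > 0 → local minimum

Critical points: x = atan((4 + 6*sqrt(6))/(-3 + 8*sqrt(6))) ≈ 0.8449 (local maximum); x = atan((4 - 6*sqrt(6))/(-8*sqrt(6) - 3)) + pi ≈ 3.5837 (local minimum)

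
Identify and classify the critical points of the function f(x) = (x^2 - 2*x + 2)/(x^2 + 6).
f'(x) = 2*(x^2 + 4*x - 6)/(x^4 + 12*x^2 + 36)

Solve f'(x) = 0:
  f'(x) = 2*(x^2 + 4*x - 6)/(x^2 + 6)^2; the denominator is positive wherever f is defined, so f'(x) = 0 ⇔ 2*x^2 + 8*x - 12 = 0.
  Factor: 2*x^2 + 8*x - 12 = 2*(x^2 + 4*x - 6); x^2 + 4*x - 6 = 0 has no rational roots; quadratic formula: x = (-4 ± √40)/2.
  ⇒ x = -sqrt(10) - 2 ≈ -5.1623, -2 + sqrt(10) ≈ 1.1623

f''(x) = 4*(-x^3 - 6*x^2 + 18*x + 12)/(x^6 + 18*x^4 + 108*x^2 + 216)
Second-derivative test at each critical point:
  f''(-5.1623) = -0.0119 < 0 → local maximum
  f''(1.1623) = 0.2341 > 0 → local minimum

Critical points: x = -sqrt(10) - 2 ≈ -5.1623 (local maximum); x = -2 + sqrt(10) ≈ 1.1623 (local minimum)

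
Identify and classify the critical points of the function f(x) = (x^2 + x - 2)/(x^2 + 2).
f'(x) = (-x^2 + 8*x + 2)/(x^4 + 4*x^2 + 4)

Solve f'(x) = 0:
  f'(x) = -(x^2 - 8*x - 2)/(x^2 + 2)^2; the denominator is positive wherever f is defined, so f'(x) = 0 ⇔ -x^2 + 8*x + 2 = 0.
  x^2 - 8*x - 2 = 0 has no rational roots; quadratic formula: x = (8 ± √72)/2.
  ⇒ x = 4 - 3*sqrt(2) ≈ -0.2426, 4 + 3*sqrt(2) ≈ 8.2426

f''(x) = 2*(x^3 - 12*x^2 - 6*x + 8)/(x^6 + 6*x^4 + 12*x^2 + 8)
Second-derivative test at each critical point:
  f''(-0.2426) = 2.0017 > 0 → local minimum
  f''(8.2426) = -0.0017 < 0 → local maximum

Critical points: x = 4 - 3*sqrt(2) ≈ -0.2426 (local minimum); x = 4 + 3*sqrt(2) ≈ 8.2426 (local maximum)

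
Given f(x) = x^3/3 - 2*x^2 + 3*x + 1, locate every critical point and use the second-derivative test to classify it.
f'(x) = x^2 - 4*x + 3

Solve f'(x) = 0:
  Factor: x^2 - 4*x + 3 = (x - 3)*(x - 1) = 0.
  ⇒ x = 1, 3

f''(x) = 2*x - 4
Second-derivative test at each critical point:
  f''(1) = -2 < 0 → local maximum
  f''(3) = 2 > 0 → local minimum

Critical points: x = 1 (local maximum); x = 3 (local minimum)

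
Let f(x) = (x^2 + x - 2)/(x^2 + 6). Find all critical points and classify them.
f'(x) = (-x^2 + 16*x + 6)/(x^4 + 12*x^2 + 36)

Solve f'(x) = 0:
  f'(x) = -(x^2 - 16*x - 6)/(x^2 + 6)^2; the denominator is positive wherever f is defined, so f'(x) = 0 ⇔ -x^2 + 16*x + 6 = 0.
  x^2 - 16*x - 6 = 0 has no rational roots; quadratic formula: x = (16 ± √280)/2.
  ⇒ x = 8 - sqrt(70) ≈ -0.3666, 8 + sqrt(70) ≈ 16.3666

f''(x) = 2*(x^3 - 24*x^2 - 18*x + 48)/(x^6 + 18*x^4 + 108*x^2 + 216)
Second-derivative test at each critical point:
  f''(-0.3666) = 0.4447 > 0 → local minimum
  f''(16.3666) = -2.231e-04 < 0 → local maximum

Critical points: x = 8 - sqrt(70) ≈ -0.3666 (local minimum); x = 8 + sqrt(70) ≈ 16.3666 (local maximum)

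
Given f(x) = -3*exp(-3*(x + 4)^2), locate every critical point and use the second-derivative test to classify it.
f'(x) = 18*(x + 4)*exp(-3*(x + 4)^2)

Solve f'(x) = 0:
  f'(x) = (18*x + 72)·exp(-3*(x + 4)^2) and exp(-3*(x + 4)^2) > 0 for every x, so f'(x) = 0 ⇔ 18*x + 72 = 0.
  Factor: 18*x + 72 = 18*(x + 4) = 0.
  ⇒ x = -4

f''(x) = 18*(1 - 6*(x + 4)^2)*exp(-3*(x + 4)^2)
Second-derivative test at each critical point:
  f''(-4) = 18 > 0 → local minimum

Critical points: x = -4 (local minimum)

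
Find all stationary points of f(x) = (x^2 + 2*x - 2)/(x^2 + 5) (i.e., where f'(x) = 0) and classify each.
f'(x) = 2*(-x^2 + 7*x + 5)/(x^4 + 10*x^2 + 25)

Solve f'(x) = 0:
  f'(x) = -2*(x^2 - 7*x - 5)/(x^2 + 5)^2; the denominator is positive wherever f is defined, so f'(x) = 0 ⇔ -2*x^2 + 14*x + 10 = 0.
  Factor: -2*x^2 + 14*x + 10 = -2*(x^2 - 7*x - 5); x^2 - 7*x - 5 = 0 has no rational roots; quadratic formula: x = (7 ± √69)/2.
  ⇒ x = 7/2 - sqrt(69)/2 ≈ -0.6533, 7/2 + sqrt(69)/2 ≈ 7.6533

f''(x) = 2*(2*x^3 - 21*x^2 - 30*x + 35)/(x^6 + 15*x^4 + 75*x^2 + 125)
Second-derivative test at each critical point:
  f''(-0.6533) = 0.5641 > 0 → local minimum
  f''(7.6533) = -0.0041 < 0 → local maximum

Critical points: x = 7/2 - sqrt(69)/2 ≈ -0.6533 (local minimum); x = 7/2 + sqrt(69)/2 ≈ 7.6533 (local maximum)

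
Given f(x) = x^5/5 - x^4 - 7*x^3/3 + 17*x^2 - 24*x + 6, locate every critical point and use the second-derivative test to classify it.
f'(x) = x^4 - 4*x^3 - 7*x^2 + 34*x - 24

Solve f'(x) = 0:
  Factor: x^4 - 4*x^3 - 7*x^2 + 34*x - 24 = (x - 4)*(x - 2)*(x - 1)*(x + 3) = 0.
  ⇒ x = -3, 1, 2, 4

f''(x) = 4*x^3 - 12*x^2 - 14*x + 34
Second-derivative test at each critical point:
  f''(-3) = -140 < 0 → local maximum
  f''(1) = 12 > 0 → local minimum
  f''(2) = -10 < 0 → local maximum
  f''(4) = 42 > 0 → local minimum

Critical points: x = -3 (local maximum); x = 1 (local minimum); x = 2 (local maximum); x = 4 (local minimum)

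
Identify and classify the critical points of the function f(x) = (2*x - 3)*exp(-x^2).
f'(x) = 2*(-x*(2*x - 3) + 1)*exp(-x^2)

Solve f'(x) = 0:
  f'(x) = (-4*x^2 + 6*x + 2)·exp(-x^2) and exp(-x^2) > 0 for every x, so f'(x) = 0 ⇔ -4*x^2 + 6*x + 2 = 0.
  Factor: -4*x^2 + 6*x + 2 = -2*(2*x^2 - 3*x - 1); 2*x^2 - 3*x - 1 = 0 has no rational roots; quadratic formula: x = (3 ± √17)/4.
  ⇒ x = 3/4 - sqrt(17)/4 ≈ -0.2808, 3/4 + sqrt(17)/4 ≈ 1.7808

f''(x) = 2*(2*x^2*(2*x - 3) - 6*x + 3)*exp(-x^2)
Second-derivative test at each critical point:
  f''(-0.2808) = 7.6211 > 0 → local minimum
  f''(1.7808) = -0.3460 < 0 → local maximum

Critical points: x = 3/4 - sqrt(17)/4 ≈ -0.2808 (local minimum); x = 3/4 + sqrt(17)/4 ≈ 1.7808 (local maximum)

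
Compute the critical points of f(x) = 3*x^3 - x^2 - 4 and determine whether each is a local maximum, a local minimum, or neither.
f'(x) = x*(9*x - 2)

Solve f'(x) = 0:
  Factor: 9*x^2 - 2*x = x*(9*x - 2) = 0.
  ⇒ x = 0, 2/9

f''(x) = 18*x - 2
Second-derivative test at each critical point:
  f''(0) = -2 < 0 → local maximum
  f''(2/9) = 2 > 0 → local minimum

Critical points: x = 0 (local maximum); x = 2/9 (local minimum)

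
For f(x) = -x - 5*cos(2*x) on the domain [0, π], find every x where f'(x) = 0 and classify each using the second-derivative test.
f'(x) = 10*sin(2*x) - 1

Solve f'(x) = 0 on [0, π]:
  f'(x) = 0 ⇔ sin(2*x) = 1/10, i.e. 2*x = arcsin(1/10) + 2nπ or 2*x = π − arcsin(1/10) + 2nπ; keep the solutions lying in [0, π].
  ⇒ x = asin(1/10)/2 ≈ 0.0501, -asin(1/10)/2 + pi/2 ≈ 1.5207

f''(x) = 20*cos(2*x)
Second-derivative test at each critical point:
  f''(0.0501) = 19.8997 > 0 → local minimum
  f''(1.5207) = -19.8997 < 0 → local maximum

Critical points: x = asin(1/10)/2 ≈ 0.0501 (local minimum); x = -asin(1/10)/2 + pi/2 ≈ 1.5207 (local maximum)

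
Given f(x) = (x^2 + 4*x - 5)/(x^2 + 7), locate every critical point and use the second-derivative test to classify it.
f'(x) = 4*(-x^2 + 6*x + 7)/(x^4 + 14*x^2 + 49)

Solve f'(x) = 0:
  f'(x) = -4*(x - 7)*(x + 1)/(x^2 + 7)^2; the denominator is positive wherever f is defined, so f'(x) = 0 ⇔ -4*x^2 + 24*x + 28 = 0.
  Factor: -4*x^2 + 24*x + 28 = -4*(x - 7)*(x + 1) = 0.
  ⇒ x = -1, 7

f''(x) = 8*(x^3 - 9*x^2 - 21*x + 21)/(x^6 + 21*x^4 + 147*x^2 + 343)
Second-derivative test at each critical point:
  f''(-1) = 1/2 > 0 → local minimum
  f''(7) = -1/98 < 0 → local maximum

Critical points: x = -1 (local minimum); x = 7 (local maximum)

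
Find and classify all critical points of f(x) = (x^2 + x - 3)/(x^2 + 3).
f'(x) = (-x^2 + 12*x + 3)/(x^4 + 6*x^2 + 9)

Solve f'(x) = 0:
  f'(x) = -(x^2 - 12*x - 3)/(x^2 + 3)^2; the denominator is positive wherever f is defined, so f'(x) = 0 ⇔ -x^2 + 12*x + 3 = 0.
  x^2 - 12*x - 3 = 0 has no rational roots; quadratic formula: x = (12 ± √156)/2.
  ⇒ x = 6 - sqrt(39) ≈ -0.2450, 6 + sqrt(39) ≈ 12.2450

f''(x) = 2*(x^3 - 18*x^2 - 9*x + 18)/(x^6 + 9*x^4 + 27*x^2 + 27)
Second-derivative test at each critical point:
  f''(-0.2450) = 1.3339 > 0 → local minimum
  f''(12.2450) = -0.0005 < 0 → local maximum

Critical points: x = 6 - sqrt(39) ≈ -0.2450 (local minimum); x = 6 + sqrt(39) ≈ 12.2450 (local maximum)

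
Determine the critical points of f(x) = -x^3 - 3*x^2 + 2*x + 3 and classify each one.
f'(x) = -3*x^2 - 6*x + 2

Solve f'(x) = 0:
  3*x^2 + 6*x - 2 = 0 has no rational roots; quadratic formula: x = (-6 ± √60)/6.
  ⇒ x = -sqrt(15)/3 - 1 ≈ -2.2910, -1 + sqrt(15)/3 ≈ 0.2910

f''(x) = -6*x - 6
Second-derivative test at each critical point:
  f''(-2.2910) = 7.7460 > 0 → local minimum
  f''(0.2910) = -7.7460 < 0 → local maximum

Critical points: x = -sqrt(15)/3 - 1 ≈ -2.2910 (local minimum); x = -1 + sqrt(15)/3 ≈ 0.2910 (local maximum)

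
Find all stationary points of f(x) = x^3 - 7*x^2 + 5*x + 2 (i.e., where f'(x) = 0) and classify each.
f'(x) = 3*x^2 - 14*x + 5

Solve f'(x) = 0:
  3*x^2 - 14*x + 5 = 0 has no rational roots; quadratic formula: x = (14 ± √136)/6.
  ⇒ x = 7/3 - sqrt(34)/3 ≈ 0.3897, sqrt(34)/3 + 7/3 ≈ 4.2770

f''(x) = 6*x - 14
Second-derivative test at each critical point:
  f''(0.3897) = -11.6619 < 0 → local maximum
  f''(4.2770) = 11.6619 > 0 → local minimum

Critical points: x = 7/3 - sqrt(34)/3 ≈ 0.3897 (local maximum); x = sqrt(34)/3 + 7/3 ≈ 4.2770 (local minimum)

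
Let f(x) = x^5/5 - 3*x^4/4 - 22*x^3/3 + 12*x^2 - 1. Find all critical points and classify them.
f'(x) = x*(x^3 - 3*x^2 - 22*x + 24)

Solve f'(x) = 0:
  Factor: x^4 - 3*x^3 - 22*x^2 + 24*x = x*(x - 6)*(x - 1)*(x + 4) = 0.
  ⇒ x = -4, 0, 1, 6

f''(x) = 4*x^3 - 9*x^2 - 44*x + 24
Second-derivative test at each critical point:
  f''(-4) = -200 < 0 → local maximum
  f''(0) = 24 > 0 → local minimum
  f''(1) = -25 < 0 → local maximum
  f''(6) = 300 > 0 → local minimum

Critical points: x = -4 (local maximum); x = 0 (local minimum); x = 1 (local maximum); x = 6 (local minimum)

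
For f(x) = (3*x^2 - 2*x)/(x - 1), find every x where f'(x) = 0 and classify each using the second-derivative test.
f'(x) = (3*x^2 - 6*x + 2)/(x^2 - 2*x + 1)

Solve f'(x) = 0:
  f'(x) = (3*x^2 - 6*x + 2)/(x - 1)^2; the denominator is positive wherever f is defined, so f'(x) = 0 ⇔ 3*x^2 - 6*x + 2 = 0.
  3*x^2 - 6*x + 2 = 0 has no rational roots; quadratic formula: x = (6 ± √12)/6.
  ⇒ x = 1 - sqrt(3)/3 ≈ 0.4226, sqrt(3)/3 + 1 ≈ 1.5774

f''(x) = 2/(x^3 - 3*x^2 + 3*x - 1)
Second-derivative test at each critical point:
  f''(0.4226) = -10.3923 < 0 → local maximum
  f''(1.5774) = 10.3923 > 0 → local minimum

Critical points: x = 1 - sqrt(3)/3 ≈ 0.4226 (local maximum); x = sqrt(3)/3 + 1 ≈ 1.5774 (local minimum)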